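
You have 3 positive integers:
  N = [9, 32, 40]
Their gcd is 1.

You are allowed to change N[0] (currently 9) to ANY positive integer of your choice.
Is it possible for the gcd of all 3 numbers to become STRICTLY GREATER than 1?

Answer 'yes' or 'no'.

Answer: yes

Derivation:
Current gcd = 1
gcd of all OTHER numbers (without N[0]=9): gcd([32, 40]) = 8
The new gcd after any change is gcd(8, new_value).
This can be at most 8.
Since 8 > old gcd 1, the gcd CAN increase (e.g., set N[0] = 8).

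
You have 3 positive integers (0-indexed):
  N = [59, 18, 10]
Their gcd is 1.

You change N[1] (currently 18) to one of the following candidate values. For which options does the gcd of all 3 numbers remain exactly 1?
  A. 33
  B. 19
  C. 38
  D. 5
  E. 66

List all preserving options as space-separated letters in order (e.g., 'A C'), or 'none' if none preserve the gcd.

Old gcd = 1; gcd of others (without N[1]) = 1
New gcd for candidate v: gcd(1, v). Preserves old gcd iff gcd(1, v) = 1.
  Option A: v=33, gcd(1,33)=1 -> preserves
  Option B: v=19, gcd(1,19)=1 -> preserves
  Option C: v=38, gcd(1,38)=1 -> preserves
  Option D: v=5, gcd(1,5)=1 -> preserves
  Option E: v=66, gcd(1,66)=1 -> preserves

Answer: A B C D E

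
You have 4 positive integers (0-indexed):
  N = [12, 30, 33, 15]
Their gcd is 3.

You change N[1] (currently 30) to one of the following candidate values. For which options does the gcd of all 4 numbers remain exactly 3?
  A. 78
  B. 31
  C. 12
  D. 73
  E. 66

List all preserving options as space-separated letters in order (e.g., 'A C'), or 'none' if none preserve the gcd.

Answer: A C E

Derivation:
Old gcd = 3; gcd of others (without N[1]) = 3
New gcd for candidate v: gcd(3, v). Preserves old gcd iff gcd(3, v) = 3.
  Option A: v=78, gcd(3,78)=3 -> preserves
  Option B: v=31, gcd(3,31)=1 -> changes
  Option C: v=12, gcd(3,12)=3 -> preserves
  Option D: v=73, gcd(3,73)=1 -> changes
  Option E: v=66, gcd(3,66)=3 -> preserves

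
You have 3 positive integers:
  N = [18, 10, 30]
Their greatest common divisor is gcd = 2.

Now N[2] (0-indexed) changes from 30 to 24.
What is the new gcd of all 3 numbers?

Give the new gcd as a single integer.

Numbers: [18, 10, 30], gcd = 2
Change: index 2, 30 -> 24
gcd of the OTHER numbers (without index 2): gcd([18, 10]) = 2
New gcd = gcd(g_others, new_val) = gcd(2, 24) = 2

Answer: 2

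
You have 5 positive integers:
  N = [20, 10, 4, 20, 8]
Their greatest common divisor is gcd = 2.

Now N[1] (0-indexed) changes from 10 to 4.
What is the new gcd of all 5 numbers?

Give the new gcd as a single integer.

Numbers: [20, 10, 4, 20, 8], gcd = 2
Change: index 1, 10 -> 4
gcd of the OTHER numbers (without index 1): gcd([20, 4, 20, 8]) = 4
New gcd = gcd(g_others, new_val) = gcd(4, 4) = 4

Answer: 4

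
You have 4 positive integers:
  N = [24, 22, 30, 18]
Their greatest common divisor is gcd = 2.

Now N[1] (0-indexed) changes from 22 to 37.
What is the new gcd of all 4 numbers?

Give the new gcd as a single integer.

Numbers: [24, 22, 30, 18], gcd = 2
Change: index 1, 22 -> 37
gcd of the OTHER numbers (without index 1): gcd([24, 30, 18]) = 6
New gcd = gcd(g_others, new_val) = gcd(6, 37) = 1

Answer: 1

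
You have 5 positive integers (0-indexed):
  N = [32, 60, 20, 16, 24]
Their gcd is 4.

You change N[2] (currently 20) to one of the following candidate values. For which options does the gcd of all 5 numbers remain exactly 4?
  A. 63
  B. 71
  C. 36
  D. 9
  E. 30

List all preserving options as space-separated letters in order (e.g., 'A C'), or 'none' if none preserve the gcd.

Answer: C

Derivation:
Old gcd = 4; gcd of others (without N[2]) = 4
New gcd for candidate v: gcd(4, v). Preserves old gcd iff gcd(4, v) = 4.
  Option A: v=63, gcd(4,63)=1 -> changes
  Option B: v=71, gcd(4,71)=1 -> changes
  Option C: v=36, gcd(4,36)=4 -> preserves
  Option D: v=9, gcd(4,9)=1 -> changes
  Option E: v=30, gcd(4,30)=2 -> changes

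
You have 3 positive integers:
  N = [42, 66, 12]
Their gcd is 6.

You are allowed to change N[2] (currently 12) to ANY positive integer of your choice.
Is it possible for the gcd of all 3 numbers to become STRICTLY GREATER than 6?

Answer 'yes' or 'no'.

Answer: no

Derivation:
Current gcd = 6
gcd of all OTHER numbers (without N[2]=12): gcd([42, 66]) = 6
The new gcd after any change is gcd(6, new_value).
This can be at most 6.
Since 6 = old gcd 6, the gcd can only stay the same or decrease.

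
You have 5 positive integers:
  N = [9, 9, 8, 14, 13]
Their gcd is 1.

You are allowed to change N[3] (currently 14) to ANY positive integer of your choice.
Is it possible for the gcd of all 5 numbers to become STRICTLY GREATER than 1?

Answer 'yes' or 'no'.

Answer: no

Derivation:
Current gcd = 1
gcd of all OTHER numbers (without N[3]=14): gcd([9, 9, 8, 13]) = 1
The new gcd after any change is gcd(1, new_value).
This can be at most 1.
Since 1 = old gcd 1, the gcd can only stay the same or decrease.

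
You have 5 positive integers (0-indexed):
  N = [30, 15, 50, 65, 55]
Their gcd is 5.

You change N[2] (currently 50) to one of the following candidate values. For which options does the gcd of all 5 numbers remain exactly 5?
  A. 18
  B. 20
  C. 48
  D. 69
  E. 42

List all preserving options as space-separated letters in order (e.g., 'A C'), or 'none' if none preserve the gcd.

Old gcd = 5; gcd of others (without N[2]) = 5
New gcd for candidate v: gcd(5, v). Preserves old gcd iff gcd(5, v) = 5.
  Option A: v=18, gcd(5,18)=1 -> changes
  Option B: v=20, gcd(5,20)=5 -> preserves
  Option C: v=48, gcd(5,48)=1 -> changes
  Option D: v=69, gcd(5,69)=1 -> changes
  Option E: v=42, gcd(5,42)=1 -> changes

Answer: B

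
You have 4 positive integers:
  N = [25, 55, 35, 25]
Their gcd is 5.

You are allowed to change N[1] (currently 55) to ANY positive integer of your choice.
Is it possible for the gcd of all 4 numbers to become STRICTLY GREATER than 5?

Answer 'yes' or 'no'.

Current gcd = 5
gcd of all OTHER numbers (without N[1]=55): gcd([25, 35, 25]) = 5
The new gcd after any change is gcd(5, new_value).
This can be at most 5.
Since 5 = old gcd 5, the gcd can only stay the same or decrease.

Answer: no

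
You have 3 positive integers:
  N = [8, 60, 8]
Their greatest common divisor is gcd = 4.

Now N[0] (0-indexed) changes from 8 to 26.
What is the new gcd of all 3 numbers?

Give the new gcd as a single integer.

Answer: 2

Derivation:
Numbers: [8, 60, 8], gcd = 4
Change: index 0, 8 -> 26
gcd of the OTHER numbers (without index 0): gcd([60, 8]) = 4
New gcd = gcd(g_others, new_val) = gcd(4, 26) = 2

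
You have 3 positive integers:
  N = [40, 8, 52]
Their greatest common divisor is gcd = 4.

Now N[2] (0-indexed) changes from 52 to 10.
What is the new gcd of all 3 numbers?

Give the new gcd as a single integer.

Numbers: [40, 8, 52], gcd = 4
Change: index 2, 52 -> 10
gcd of the OTHER numbers (without index 2): gcd([40, 8]) = 8
New gcd = gcd(g_others, new_val) = gcd(8, 10) = 2

Answer: 2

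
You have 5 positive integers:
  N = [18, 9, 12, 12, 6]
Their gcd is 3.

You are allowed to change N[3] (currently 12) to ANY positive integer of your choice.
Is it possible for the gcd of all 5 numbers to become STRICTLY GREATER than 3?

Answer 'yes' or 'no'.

Answer: no

Derivation:
Current gcd = 3
gcd of all OTHER numbers (without N[3]=12): gcd([18, 9, 12, 6]) = 3
The new gcd after any change is gcd(3, new_value).
This can be at most 3.
Since 3 = old gcd 3, the gcd can only stay the same or decrease.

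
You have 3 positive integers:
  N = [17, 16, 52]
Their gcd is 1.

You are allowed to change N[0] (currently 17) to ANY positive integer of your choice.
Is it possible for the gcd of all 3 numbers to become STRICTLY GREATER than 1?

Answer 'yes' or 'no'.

Current gcd = 1
gcd of all OTHER numbers (without N[0]=17): gcd([16, 52]) = 4
The new gcd after any change is gcd(4, new_value).
This can be at most 4.
Since 4 > old gcd 1, the gcd CAN increase (e.g., set N[0] = 4).

Answer: yes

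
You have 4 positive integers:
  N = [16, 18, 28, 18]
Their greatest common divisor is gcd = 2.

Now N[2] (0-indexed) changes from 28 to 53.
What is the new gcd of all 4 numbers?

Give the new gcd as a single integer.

Numbers: [16, 18, 28, 18], gcd = 2
Change: index 2, 28 -> 53
gcd of the OTHER numbers (without index 2): gcd([16, 18, 18]) = 2
New gcd = gcd(g_others, new_val) = gcd(2, 53) = 1

Answer: 1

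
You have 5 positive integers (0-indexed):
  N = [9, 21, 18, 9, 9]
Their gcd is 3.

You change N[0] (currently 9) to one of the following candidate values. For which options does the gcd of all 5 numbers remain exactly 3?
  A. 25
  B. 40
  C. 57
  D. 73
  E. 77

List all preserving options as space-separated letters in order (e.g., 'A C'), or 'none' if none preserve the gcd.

Old gcd = 3; gcd of others (without N[0]) = 3
New gcd for candidate v: gcd(3, v). Preserves old gcd iff gcd(3, v) = 3.
  Option A: v=25, gcd(3,25)=1 -> changes
  Option B: v=40, gcd(3,40)=1 -> changes
  Option C: v=57, gcd(3,57)=3 -> preserves
  Option D: v=73, gcd(3,73)=1 -> changes
  Option E: v=77, gcd(3,77)=1 -> changes

Answer: C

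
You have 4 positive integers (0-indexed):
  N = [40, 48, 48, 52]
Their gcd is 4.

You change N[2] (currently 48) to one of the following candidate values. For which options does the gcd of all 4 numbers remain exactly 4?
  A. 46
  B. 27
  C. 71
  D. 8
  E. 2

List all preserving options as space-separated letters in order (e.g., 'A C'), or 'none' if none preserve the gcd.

Answer: D

Derivation:
Old gcd = 4; gcd of others (without N[2]) = 4
New gcd for candidate v: gcd(4, v). Preserves old gcd iff gcd(4, v) = 4.
  Option A: v=46, gcd(4,46)=2 -> changes
  Option B: v=27, gcd(4,27)=1 -> changes
  Option C: v=71, gcd(4,71)=1 -> changes
  Option D: v=8, gcd(4,8)=4 -> preserves
  Option E: v=2, gcd(4,2)=2 -> changes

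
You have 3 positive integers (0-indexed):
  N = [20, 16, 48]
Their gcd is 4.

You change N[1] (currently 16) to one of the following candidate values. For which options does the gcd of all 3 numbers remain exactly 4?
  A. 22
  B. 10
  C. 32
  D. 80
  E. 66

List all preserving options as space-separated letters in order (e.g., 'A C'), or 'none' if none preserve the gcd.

Answer: C D

Derivation:
Old gcd = 4; gcd of others (without N[1]) = 4
New gcd for candidate v: gcd(4, v). Preserves old gcd iff gcd(4, v) = 4.
  Option A: v=22, gcd(4,22)=2 -> changes
  Option B: v=10, gcd(4,10)=2 -> changes
  Option C: v=32, gcd(4,32)=4 -> preserves
  Option D: v=80, gcd(4,80)=4 -> preserves
  Option E: v=66, gcd(4,66)=2 -> changes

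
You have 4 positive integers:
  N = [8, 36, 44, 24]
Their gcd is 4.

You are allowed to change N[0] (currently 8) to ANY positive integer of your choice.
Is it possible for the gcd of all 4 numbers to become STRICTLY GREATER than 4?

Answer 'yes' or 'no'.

Current gcd = 4
gcd of all OTHER numbers (without N[0]=8): gcd([36, 44, 24]) = 4
The new gcd after any change is gcd(4, new_value).
This can be at most 4.
Since 4 = old gcd 4, the gcd can only stay the same or decrease.

Answer: no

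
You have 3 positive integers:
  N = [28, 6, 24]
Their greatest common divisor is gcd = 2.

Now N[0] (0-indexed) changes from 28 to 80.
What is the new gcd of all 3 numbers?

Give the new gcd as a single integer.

Answer: 2

Derivation:
Numbers: [28, 6, 24], gcd = 2
Change: index 0, 28 -> 80
gcd of the OTHER numbers (without index 0): gcd([6, 24]) = 6
New gcd = gcd(g_others, new_val) = gcd(6, 80) = 2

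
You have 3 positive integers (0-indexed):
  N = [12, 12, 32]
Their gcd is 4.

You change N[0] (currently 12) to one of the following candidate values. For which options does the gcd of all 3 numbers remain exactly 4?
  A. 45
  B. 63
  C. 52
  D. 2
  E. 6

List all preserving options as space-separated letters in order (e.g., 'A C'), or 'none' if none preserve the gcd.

Answer: C

Derivation:
Old gcd = 4; gcd of others (without N[0]) = 4
New gcd for candidate v: gcd(4, v). Preserves old gcd iff gcd(4, v) = 4.
  Option A: v=45, gcd(4,45)=1 -> changes
  Option B: v=63, gcd(4,63)=1 -> changes
  Option C: v=52, gcd(4,52)=4 -> preserves
  Option D: v=2, gcd(4,2)=2 -> changes
  Option E: v=6, gcd(4,6)=2 -> changes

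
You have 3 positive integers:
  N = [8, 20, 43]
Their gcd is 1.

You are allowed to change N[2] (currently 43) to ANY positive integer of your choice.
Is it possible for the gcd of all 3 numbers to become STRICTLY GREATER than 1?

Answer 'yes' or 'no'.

Answer: yes

Derivation:
Current gcd = 1
gcd of all OTHER numbers (without N[2]=43): gcd([8, 20]) = 4
The new gcd after any change is gcd(4, new_value).
This can be at most 4.
Since 4 > old gcd 1, the gcd CAN increase (e.g., set N[2] = 4).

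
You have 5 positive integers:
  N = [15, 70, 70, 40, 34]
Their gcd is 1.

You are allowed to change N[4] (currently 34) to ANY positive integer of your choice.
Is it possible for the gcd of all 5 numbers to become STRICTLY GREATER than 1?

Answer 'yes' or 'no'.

Current gcd = 1
gcd of all OTHER numbers (without N[4]=34): gcd([15, 70, 70, 40]) = 5
The new gcd after any change is gcd(5, new_value).
This can be at most 5.
Since 5 > old gcd 1, the gcd CAN increase (e.g., set N[4] = 5).

Answer: yes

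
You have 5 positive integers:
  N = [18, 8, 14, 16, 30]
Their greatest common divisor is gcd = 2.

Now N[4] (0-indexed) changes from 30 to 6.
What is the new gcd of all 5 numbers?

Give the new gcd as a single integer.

Numbers: [18, 8, 14, 16, 30], gcd = 2
Change: index 4, 30 -> 6
gcd of the OTHER numbers (without index 4): gcd([18, 8, 14, 16]) = 2
New gcd = gcd(g_others, new_val) = gcd(2, 6) = 2

Answer: 2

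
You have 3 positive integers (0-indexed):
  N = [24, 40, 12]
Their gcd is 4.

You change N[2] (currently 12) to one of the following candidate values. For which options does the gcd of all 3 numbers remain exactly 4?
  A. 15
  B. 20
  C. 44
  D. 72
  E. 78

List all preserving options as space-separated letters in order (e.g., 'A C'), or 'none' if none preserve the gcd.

Old gcd = 4; gcd of others (without N[2]) = 8
New gcd for candidate v: gcd(8, v). Preserves old gcd iff gcd(8, v) = 4.
  Option A: v=15, gcd(8,15)=1 -> changes
  Option B: v=20, gcd(8,20)=4 -> preserves
  Option C: v=44, gcd(8,44)=4 -> preserves
  Option D: v=72, gcd(8,72)=8 -> changes
  Option E: v=78, gcd(8,78)=2 -> changes

Answer: B C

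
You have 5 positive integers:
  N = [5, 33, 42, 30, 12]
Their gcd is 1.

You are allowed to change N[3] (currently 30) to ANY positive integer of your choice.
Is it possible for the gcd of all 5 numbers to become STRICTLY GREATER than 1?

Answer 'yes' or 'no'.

Current gcd = 1
gcd of all OTHER numbers (without N[3]=30): gcd([5, 33, 42, 12]) = 1
The new gcd after any change is gcd(1, new_value).
This can be at most 1.
Since 1 = old gcd 1, the gcd can only stay the same or decrease.

Answer: no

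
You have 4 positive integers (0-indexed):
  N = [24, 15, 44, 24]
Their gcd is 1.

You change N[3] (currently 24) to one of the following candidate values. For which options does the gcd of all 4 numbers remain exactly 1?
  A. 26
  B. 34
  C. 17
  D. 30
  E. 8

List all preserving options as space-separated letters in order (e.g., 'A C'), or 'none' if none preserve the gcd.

Answer: A B C D E

Derivation:
Old gcd = 1; gcd of others (without N[3]) = 1
New gcd for candidate v: gcd(1, v). Preserves old gcd iff gcd(1, v) = 1.
  Option A: v=26, gcd(1,26)=1 -> preserves
  Option B: v=34, gcd(1,34)=1 -> preserves
  Option C: v=17, gcd(1,17)=1 -> preserves
  Option D: v=30, gcd(1,30)=1 -> preserves
  Option E: v=8, gcd(1,8)=1 -> preserves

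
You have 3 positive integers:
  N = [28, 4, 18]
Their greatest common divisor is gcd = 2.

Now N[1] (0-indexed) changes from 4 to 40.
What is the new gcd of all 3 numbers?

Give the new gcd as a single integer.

Numbers: [28, 4, 18], gcd = 2
Change: index 1, 4 -> 40
gcd of the OTHER numbers (without index 1): gcd([28, 18]) = 2
New gcd = gcd(g_others, new_val) = gcd(2, 40) = 2

Answer: 2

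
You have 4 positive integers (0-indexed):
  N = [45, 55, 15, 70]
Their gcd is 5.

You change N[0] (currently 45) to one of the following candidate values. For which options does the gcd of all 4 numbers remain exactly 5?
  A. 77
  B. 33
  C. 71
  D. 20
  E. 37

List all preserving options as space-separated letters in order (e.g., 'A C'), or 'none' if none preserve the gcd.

Old gcd = 5; gcd of others (without N[0]) = 5
New gcd for candidate v: gcd(5, v). Preserves old gcd iff gcd(5, v) = 5.
  Option A: v=77, gcd(5,77)=1 -> changes
  Option B: v=33, gcd(5,33)=1 -> changes
  Option C: v=71, gcd(5,71)=1 -> changes
  Option D: v=20, gcd(5,20)=5 -> preserves
  Option E: v=37, gcd(5,37)=1 -> changes

Answer: D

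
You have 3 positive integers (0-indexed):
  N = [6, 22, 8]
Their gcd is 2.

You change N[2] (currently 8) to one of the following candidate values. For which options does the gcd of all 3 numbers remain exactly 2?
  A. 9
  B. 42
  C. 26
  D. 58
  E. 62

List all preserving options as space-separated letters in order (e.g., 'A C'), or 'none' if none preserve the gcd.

Old gcd = 2; gcd of others (without N[2]) = 2
New gcd for candidate v: gcd(2, v). Preserves old gcd iff gcd(2, v) = 2.
  Option A: v=9, gcd(2,9)=1 -> changes
  Option B: v=42, gcd(2,42)=2 -> preserves
  Option C: v=26, gcd(2,26)=2 -> preserves
  Option D: v=58, gcd(2,58)=2 -> preserves
  Option E: v=62, gcd(2,62)=2 -> preserves

Answer: B C D E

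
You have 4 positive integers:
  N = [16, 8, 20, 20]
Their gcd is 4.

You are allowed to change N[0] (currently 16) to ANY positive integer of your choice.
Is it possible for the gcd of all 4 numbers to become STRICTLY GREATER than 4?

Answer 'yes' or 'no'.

Current gcd = 4
gcd of all OTHER numbers (without N[0]=16): gcd([8, 20, 20]) = 4
The new gcd after any change is gcd(4, new_value).
This can be at most 4.
Since 4 = old gcd 4, the gcd can only stay the same or decrease.

Answer: no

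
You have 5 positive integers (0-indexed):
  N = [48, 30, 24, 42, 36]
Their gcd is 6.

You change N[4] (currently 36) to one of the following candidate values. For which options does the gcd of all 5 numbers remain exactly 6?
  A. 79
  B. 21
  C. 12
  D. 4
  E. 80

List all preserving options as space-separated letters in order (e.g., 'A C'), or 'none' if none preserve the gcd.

Old gcd = 6; gcd of others (without N[4]) = 6
New gcd for candidate v: gcd(6, v). Preserves old gcd iff gcd(6, v) = 6.
  Option A: v=79, gcd(6,79)=1 -> changes
  Option B: v=21, gcd(6,21)=3 -> changes
  Option C: v=12, gcd(6,12)=6 -> preserves
  Option D: v=4, gcd(6,4)=2 -> changes
  Option E: v=80, gcd(6,80)=2 -> changes

Answer: C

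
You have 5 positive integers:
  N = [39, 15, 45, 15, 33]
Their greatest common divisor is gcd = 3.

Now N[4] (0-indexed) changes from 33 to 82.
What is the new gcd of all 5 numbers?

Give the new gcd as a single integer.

Answer: 1

Derivation:
Numbers: [39, 15, 45, 15, 33], gcd = 3
Change: index 4, 33 -> 82
gcd of the OTHER numbers (without index 4): gcd([39, 15, 45, 15]) = 3
New gcd = gcd(g_others, new_val) = gcd(3, 82) = 1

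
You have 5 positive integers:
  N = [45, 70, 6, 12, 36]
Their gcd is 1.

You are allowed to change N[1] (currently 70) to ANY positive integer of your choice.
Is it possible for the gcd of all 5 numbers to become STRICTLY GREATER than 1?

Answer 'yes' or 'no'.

Answer: yes

Derivation:
Current gcd = 1
gcd of all OTHER numbers (without N[1]=70): gcd([45, 6, 12, 36]) = 3
The new gcd after any change is gcd(3, new_value).
This can be at most 3.
Since 3 > old gcd 1, the gcd CAN increase (e.g., set N[1] = 3).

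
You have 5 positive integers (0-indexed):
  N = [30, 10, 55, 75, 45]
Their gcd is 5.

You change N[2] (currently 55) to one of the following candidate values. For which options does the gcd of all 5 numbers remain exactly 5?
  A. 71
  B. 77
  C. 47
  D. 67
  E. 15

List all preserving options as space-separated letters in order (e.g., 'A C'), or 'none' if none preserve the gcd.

Answer: E

Derivation:
Old gcd = 5; gcd of others (without N[2]) = 5
New gcd for candidate v: gcd(5, v). Preserves old gcd iff gcd(5, v) = 5.
  Option A: v=71, gcd(5,71)=1 -> changes
  Option B: v=77, gcd(5,77)=1 -> changes
  Option C: v=47, gcd(5,47)=1 -> changes
  Option D: v=67, gcd(5,67)=1 -> changes
  Option E: v=15, gcd(5,15)=5 -> preserves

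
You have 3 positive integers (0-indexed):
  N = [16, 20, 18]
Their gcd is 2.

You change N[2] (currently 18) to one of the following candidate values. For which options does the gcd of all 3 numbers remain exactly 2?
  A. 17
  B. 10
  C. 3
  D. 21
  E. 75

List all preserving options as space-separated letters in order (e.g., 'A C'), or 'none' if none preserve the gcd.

Old gcd = 2; gcd of others (without N[2]) = 4
New gcd for candidate v: gcd(4, v). Preserves old gcd iff gcd(4, v) = 2.
  Option A: v=17, gcd(4,17)=1 -> changes
  Option B: v=10, gcd(4,10)=2 -> preserves
  Option C: v=3, gcd(4,3)=1 -> changes
  Option D: v=21, gcd(4,21)=1 -> changes
  Option E: v=75, gcd(4,75)=1 -> changes

Answer: B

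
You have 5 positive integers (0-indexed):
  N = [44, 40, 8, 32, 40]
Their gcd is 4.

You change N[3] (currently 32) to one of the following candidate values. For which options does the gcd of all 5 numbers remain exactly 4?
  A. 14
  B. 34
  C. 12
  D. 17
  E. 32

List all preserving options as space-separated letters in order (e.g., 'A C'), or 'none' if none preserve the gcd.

Answer: C E

Derivation:
Old gcd = 4; gcd of others (without N[3]) = 4
New gcd for candidate v: gcd(4, v). Preserves old gcd iff gcd(4, v) = 4.
  Option A: v=14, gcd(4,14)=2 -> changes
  Option B: v=34, gcd(4,34)=2 -> changes
  Option C: v=12, gcd(4,12)=4 -> preserves
  Option D: v=17, gcd(4,17)=1 -> changes
  Option E: v=32, gcd(4,32)=4 -> preserves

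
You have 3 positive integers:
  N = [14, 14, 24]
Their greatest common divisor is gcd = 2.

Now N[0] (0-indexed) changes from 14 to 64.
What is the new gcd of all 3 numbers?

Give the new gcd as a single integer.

Answer: 2

Derivation:
Numbers: [14, 14, 24], gcd = 2
Change: index 0, 14 -> 64
gcd of the OTHER numbers (without index 0): gcd([14, 24]) = 2
New gcd = gcd(g_others, new_val) = gcd(2, 64) = 2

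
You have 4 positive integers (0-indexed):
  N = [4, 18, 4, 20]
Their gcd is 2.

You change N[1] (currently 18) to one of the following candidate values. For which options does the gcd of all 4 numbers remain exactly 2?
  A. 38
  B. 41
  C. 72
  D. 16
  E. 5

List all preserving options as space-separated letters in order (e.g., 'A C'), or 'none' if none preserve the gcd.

Old gcd = 2; gcd of others (without N[1]) = 4
New gcd for candidate v: gcd(4, v). Preserves old gcd iff gcd(4, v) = 2.
  Option A: v=38, gcd(4,38)=2 -> preserves
  Option B: v=41, gcd(4,41)=1 -> changes
  Option C: v=72, gcd(4,72)=4 -> changes
  Option D: v=16, gcd(4,16)=4 -> changes
  Option E: v=5, gcd(4,5)=1 -> changes

Answer: A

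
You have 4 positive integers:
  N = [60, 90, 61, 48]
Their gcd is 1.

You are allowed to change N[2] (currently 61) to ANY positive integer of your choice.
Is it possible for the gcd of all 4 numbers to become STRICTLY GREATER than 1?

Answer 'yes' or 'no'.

Current gcd = 1
gcd of all OTHER numbers (without N[2]=61): gcd([60, 90, 48]) = 6
The new gcd after any change is gcd(6, new_value).
This can be at most 6.
Since 6 > old gcd 1, the gcd CAN increase (e.g., set N[2] = 6).

Answer: yes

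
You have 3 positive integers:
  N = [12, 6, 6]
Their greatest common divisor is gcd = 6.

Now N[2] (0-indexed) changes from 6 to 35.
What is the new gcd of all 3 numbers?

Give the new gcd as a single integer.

Numbers: [12, 6, 6], gcd = 6
Change: index 2, 6 -> 35
gcd of the OTHER numbers (without index 2): gcd([12, 6]) = 6
New gcd = gcd(g_others, new_val) = gcd(6, 35) = 1

Answer: 1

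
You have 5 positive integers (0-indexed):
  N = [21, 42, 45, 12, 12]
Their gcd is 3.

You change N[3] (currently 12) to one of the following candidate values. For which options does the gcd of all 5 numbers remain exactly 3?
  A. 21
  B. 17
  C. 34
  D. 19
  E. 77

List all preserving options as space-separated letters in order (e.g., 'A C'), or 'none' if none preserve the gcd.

Old gcd = 3; gcd of others (without N[3]) = 3
New gcd for candidate v: gcd(3, v). Preserves old gcd iff gcd(3, v) = 3.
  Option A: v=21, gcd(3,21)=3 -> preserves
  Option B: v=17, gcd(3,17)=1 -> changes
  Option C: v=34, gcd(3,34)=1 -> changes
  Option D: v=19, gcd(3,19)=1 -> changes
  Option E: v=77, gcd(3,77)=1 -> changes

Answer: A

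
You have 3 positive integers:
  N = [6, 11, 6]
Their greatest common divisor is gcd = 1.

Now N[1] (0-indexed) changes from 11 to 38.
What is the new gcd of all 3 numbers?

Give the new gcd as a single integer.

Numbers: [6, 11, 6], gcd = 1
Change: index 1, 11 -> 38
gcd of the OTHER numbers (without index 1): gcd([6, 6]) = 6
New gcd = gcd(g_others, new_val) = gcd(6, 38) = 2

Answer: 2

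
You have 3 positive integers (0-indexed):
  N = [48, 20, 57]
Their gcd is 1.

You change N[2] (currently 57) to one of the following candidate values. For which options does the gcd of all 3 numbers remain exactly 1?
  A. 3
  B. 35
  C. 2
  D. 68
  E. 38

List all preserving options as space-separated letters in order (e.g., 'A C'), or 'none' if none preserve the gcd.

Old gcd = 1; gcd of others (without N[2]) = 4
New gcd for candidate v: gcd(4, v). Preserves old gcd iff gcd(4, v) = 1.
  Option A: v=3, gcd(4,3)=1 -> preserves
  Option B: v=35, gcd(4,35)=1 -> preserves
  Option C: v=2, gcd(4,2)=2 -> changes
  Option D: v=68, gcd(4,68)=4 -> changes
  Option E: v=38, gcd(4,38)=2 -> changes

Answer: A B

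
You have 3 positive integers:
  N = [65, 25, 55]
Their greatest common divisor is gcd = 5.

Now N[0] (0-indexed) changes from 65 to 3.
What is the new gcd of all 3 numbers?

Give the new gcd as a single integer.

Answer: 1

Derivation:
Numbers: [65, 25, 55], gcd = 5
Change: index 0, 65 -> 3
gcd of the OTHER numbers (without index 0): gcd([25, 55]) = 5
New gcd = gcd(g_others, new_val) = gcd(5, 3) = 1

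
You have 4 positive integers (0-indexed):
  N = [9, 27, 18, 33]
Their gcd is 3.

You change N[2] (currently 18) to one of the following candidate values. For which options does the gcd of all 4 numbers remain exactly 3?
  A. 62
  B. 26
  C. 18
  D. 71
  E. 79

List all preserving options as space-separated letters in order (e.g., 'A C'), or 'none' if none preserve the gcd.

Answer: C

Derivation:
Old gcd = 3; gcd of others (without N[2]) = 3
New gcd for candidate v: gcd(3, v). Preserves old gcd iff gcd(3, v) = 3.
  Option A: v=62, gcd(3,62)=1 -> changes
  Option B: v=26, gcd(3,26)=1 -> changes
  Option C: v=18, gcd(3,18)=3 -> preserves
  Option D: v=71, gcd(3,71)=1 -> changes
  Option E: v=79, gcd(3,79)=1 -> changes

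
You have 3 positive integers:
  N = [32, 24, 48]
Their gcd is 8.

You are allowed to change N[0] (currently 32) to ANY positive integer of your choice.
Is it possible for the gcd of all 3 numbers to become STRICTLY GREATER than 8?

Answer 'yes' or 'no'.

Current gcd = 8
gcd of all OTHER numbers (without N[0]=32): gcd([24, 48]) = 24
The new gcd after any change is gcd(24, new_value).
This can be at most 24.
Since 24 > old gcd 8, the gcd CAN increase (e.g., set N[0] = 24).

Answer: yes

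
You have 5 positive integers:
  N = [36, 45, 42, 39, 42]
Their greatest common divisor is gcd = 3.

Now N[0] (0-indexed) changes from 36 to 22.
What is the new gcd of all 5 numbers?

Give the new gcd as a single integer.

Numbers: [36, 45, 42, 39, 42], gcd = 3
Change: index 0, 36 -> 22
gcd of the OTHER numbers (without index 0): gcd([45, 42, 39, 42]) = 3
New gcd = gcd(g_others, new_val) = gcd(3, 22) = 1

Answer: 1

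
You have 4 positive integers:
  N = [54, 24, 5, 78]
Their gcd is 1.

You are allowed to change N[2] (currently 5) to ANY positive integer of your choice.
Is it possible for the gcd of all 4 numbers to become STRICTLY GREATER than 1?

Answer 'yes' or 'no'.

Current gcd = 1
gcd of all OTHER numbers (without N[2]=5): gcd([54, 24, 78]) = 6
The new gcd after any change is gcd(6, new_value).
This can be at most 6.
Since 6 > old gcd 1, the gcd CAN increase (e.g., set N[2] = 6).

Answer: yes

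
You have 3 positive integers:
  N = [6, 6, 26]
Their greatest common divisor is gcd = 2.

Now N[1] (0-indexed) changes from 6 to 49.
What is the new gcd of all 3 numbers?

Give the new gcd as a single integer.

Numbers: [6, 6, 26], gcd = 2
Change: index 1, 6 -> 49
gcd of the OTHER numbers (without index 1): gcd([6, 26]) = 2
New gcd = gcd(g_others, new_val) = gcd(2, 49) = 1

Answer: 1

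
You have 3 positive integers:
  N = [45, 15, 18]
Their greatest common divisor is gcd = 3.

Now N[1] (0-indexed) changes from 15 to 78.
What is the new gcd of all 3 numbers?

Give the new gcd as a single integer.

Numbers: [45, 15, 18], gcd = 3
Change: index 1, 15 -> 78
gcd of the OTHER numbers (without index 1): gcd([45, 18]) = 9
New gcd = gcd(g_others, new_val) = gcd(9, 78) = 3

Answer: 3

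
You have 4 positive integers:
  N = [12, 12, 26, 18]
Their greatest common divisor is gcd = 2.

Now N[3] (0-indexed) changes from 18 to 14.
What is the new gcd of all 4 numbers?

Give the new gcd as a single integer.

Numbers: [12, 12, 26, 18], gcd = 2
Change: index 3, 18 -> 14
gcd of the OTHER numbers (without index 3): gcd([12, 12, 26]) = 2
New gcd = gcd(g_others, new_val) = gcd(2, 14) = 2

Answer: 2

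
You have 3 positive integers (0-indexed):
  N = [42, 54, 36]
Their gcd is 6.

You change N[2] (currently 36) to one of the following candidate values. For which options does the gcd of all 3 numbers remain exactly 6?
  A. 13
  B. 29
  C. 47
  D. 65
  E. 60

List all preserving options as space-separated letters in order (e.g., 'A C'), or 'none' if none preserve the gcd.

Old gcd = 6; gcd of others (without N[2]) = 6
New gcd for candidate v: gcd(6, v). Preserves old gcd iff gcd(6, v) = 6.
  Option A: v=13, gcd(6,13)=1 -> changes
  Option B: v=29, gcd(6,29)=1 -> changes
  Option C: v=47, gcd(6,47)=1 -> changes
  Option D: v=65, gcd(6,65)=1 -> changes
  Option E: v=60, gcd(6,60)=6 -> preserves

Answer: E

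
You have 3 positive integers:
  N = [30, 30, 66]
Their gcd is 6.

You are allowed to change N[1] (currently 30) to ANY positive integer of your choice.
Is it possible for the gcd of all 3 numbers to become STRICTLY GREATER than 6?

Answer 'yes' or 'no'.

Answer: no

Derivation:
Current gcd = 6
gcd of all OTHER numbers (without N[1]=30): gcd([30, 66]) = 6
The new gcd after any change is gcd(6, new_value).
This can be at most 6.
Since 6 = old gcd 6, the gcd can only stay the same or decrease.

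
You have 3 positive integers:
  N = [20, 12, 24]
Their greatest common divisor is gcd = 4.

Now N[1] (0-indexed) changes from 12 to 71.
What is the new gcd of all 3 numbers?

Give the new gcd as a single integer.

Numbers: [20, 12, 24], gcd = 4
Change: index 1, 12 -> 71
gcd of the OTHER numbers (without index 1): gcd([20, 24]) = 4
New gcd = gcd(g_others, new_val) = gcd(4, 71) = 1

Answer: 1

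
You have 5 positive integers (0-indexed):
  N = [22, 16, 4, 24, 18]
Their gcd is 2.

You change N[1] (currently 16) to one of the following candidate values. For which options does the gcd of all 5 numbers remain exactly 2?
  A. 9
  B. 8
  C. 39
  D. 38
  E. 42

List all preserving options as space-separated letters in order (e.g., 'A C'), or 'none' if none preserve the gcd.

Answer: B D E

Derivation:
Old gcd = 2; gcd of others (without N[1]) = 2
New gcd for candidate v: gcd(2, v). Preserves old gcd iff gcd(2, v) = 2.
  Option A: v=9, gcd(2,9)=1 -> changes
  Option B: v=8, gcd(2,8)=2 -> preserves
  Option C: v=39, gcd(2,39)=1 -> changes
  Option D: v=38, gcd(2,38)=2 -> preserves
  Option E: v=42, gcd(2,42)=2 -> preserves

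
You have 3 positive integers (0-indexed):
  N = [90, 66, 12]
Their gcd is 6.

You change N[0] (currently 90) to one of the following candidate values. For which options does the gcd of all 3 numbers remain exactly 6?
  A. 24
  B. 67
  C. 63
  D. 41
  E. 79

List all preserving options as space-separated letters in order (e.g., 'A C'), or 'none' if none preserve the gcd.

Old gcd = 6; gcd of others (without N[0]) = 6
New gcd for candidate v: gcd(6, v). Preserves old gcd iff gcd(6, v) = 6.
  Option A: v=24, gcd(6,24)=6 -> preserves
  Option B: v=67, gcd(6,67)=1 -> changes
  Option C: v=63, gcd(6,63)=3 -> changes
  Option D: v=41, gcd(6,41)=1 -> changes
  Option E: v=79, gcd(6,79)=1 -> changes

Answer: A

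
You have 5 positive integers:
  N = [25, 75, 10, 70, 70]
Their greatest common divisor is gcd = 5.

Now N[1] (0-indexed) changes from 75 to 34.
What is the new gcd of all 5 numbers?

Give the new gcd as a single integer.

Answer: 1

Derivation:
Numbers: [25, 75, 10, 70, 70], gcd = 5
Change: index 1, 75 -> 34
gcd of the OTHER numbers (without index 1): gcd([25, 10, 70, 70]) = 5
New gcd = gcd(g_others, new_val) = gcd(5, 34) = 1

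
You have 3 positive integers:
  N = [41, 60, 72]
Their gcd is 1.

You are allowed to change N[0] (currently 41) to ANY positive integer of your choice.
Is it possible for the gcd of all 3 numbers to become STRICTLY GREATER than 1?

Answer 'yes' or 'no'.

Answer: yes

Derivation:
Current gcd = 1
gcd of all OTHER numbers (without N[0]=41): gcd([60, 72]) = 12
The new gcd after any change is gcd(12, new_value).
This can be at most 12.
Since 12 > old gcd 1, the gcd CAN increase (e.g., set N[0] = 12).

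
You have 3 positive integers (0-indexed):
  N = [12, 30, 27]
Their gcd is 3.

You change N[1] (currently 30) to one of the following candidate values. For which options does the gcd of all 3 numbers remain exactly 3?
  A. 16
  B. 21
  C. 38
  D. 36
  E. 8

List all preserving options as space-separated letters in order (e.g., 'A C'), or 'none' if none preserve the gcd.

Old gcd = 3; gcd of others (without N[1]) = 3
New gcd for candidate v: gcd(3, v). Preserves old gcd iff gcd(3, v) = 3.
  Option A: v=16, gcd(3,16)=1 -> changes
  Option B: v=21, gcd(3,21)=3 -> preserves
  Option C: v=38, gcd(3,38)=1 -> changes
  Option D: v=36, gcd(3,36)=3 -> preserves
  Option E: v=8, gcd(3,8)=1 -> changes

Answer: B D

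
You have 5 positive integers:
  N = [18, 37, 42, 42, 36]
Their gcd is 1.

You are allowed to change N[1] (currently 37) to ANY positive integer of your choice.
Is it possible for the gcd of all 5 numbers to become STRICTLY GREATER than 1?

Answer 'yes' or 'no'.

Current gcd = 1
gcd of all OTHER numbers (without N[1]=37): gcd([18, 42, 42, 36]) = 6
The new gcd after any change is gcd(6, new_value).
This can be at most 6.
Since 6 > old gcd 1, the gcd CAN increase (e.g., set N[1] = 6).

Answer: yes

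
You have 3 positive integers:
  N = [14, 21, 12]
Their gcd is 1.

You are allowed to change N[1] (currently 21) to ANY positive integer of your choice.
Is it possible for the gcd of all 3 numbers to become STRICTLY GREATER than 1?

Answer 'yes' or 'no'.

Answer: yes

Derivation:
Current gcd = 1
gcd of all OTHER numbers (without N[1]=21): gcd([14, 12]) = 2
The new gcd after any change is gcd(2, new_value).
This can be at most 2.
Since 2 > old gcd 1, the gcd CAN increase (e.g., set N[1] = 2).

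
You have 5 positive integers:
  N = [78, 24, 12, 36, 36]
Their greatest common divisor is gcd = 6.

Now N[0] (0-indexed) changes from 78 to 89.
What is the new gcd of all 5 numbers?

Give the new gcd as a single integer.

Answer: 1

Derivation:
Numbers: [78, 24, 12, 36, 36], gcd = 6
Change: index 0, 78 -> 89
gcd of the OTHER numbers (without index 0): gcd([24, 12, 36, 36]) = 12
New gcd = gcd(g_others, new_val) = gcd(12, 89) = 1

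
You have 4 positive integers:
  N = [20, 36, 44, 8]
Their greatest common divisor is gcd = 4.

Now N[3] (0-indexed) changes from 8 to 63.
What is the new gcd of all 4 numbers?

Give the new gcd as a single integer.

Numbers: [20, 36, 44, 8], gcd = 4
Change: index 3, 8 -> 63
gcd of the OTHER numbers (without index 3): gcd([20, 36, 44]) = 4
New gcd = gcd(g_others, new_val) = gcd(4, 63) = 1

Answer: 1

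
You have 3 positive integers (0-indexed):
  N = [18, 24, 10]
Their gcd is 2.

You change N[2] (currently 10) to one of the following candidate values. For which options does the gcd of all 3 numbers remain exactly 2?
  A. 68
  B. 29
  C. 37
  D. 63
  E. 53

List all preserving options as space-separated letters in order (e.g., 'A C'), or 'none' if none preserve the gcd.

Old gcd = 2; gcd of others (without N[2]) = 6
New gcd for candidate v: gcd(6, v). Preserves old gcd iff gcd(6, v) = 2.
  Option A: v=68, gcd(6,68)=2 -> preserves
  Option B: v=29, gcd(6,29)=1 -> changes
  Option C: v=37, gcd(6,37)=1 -> changes
  Option D: v=63, gcd(6,63)=3 -> changes
  Option E: v=53, gcd(6,53)=1 -> changes

Answer: A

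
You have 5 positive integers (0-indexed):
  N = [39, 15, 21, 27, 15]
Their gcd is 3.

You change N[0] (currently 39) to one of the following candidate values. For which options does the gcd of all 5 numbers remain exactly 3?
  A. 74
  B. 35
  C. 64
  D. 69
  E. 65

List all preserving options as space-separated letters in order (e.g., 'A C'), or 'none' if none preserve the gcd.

Old gcd = 3; gcd of others (without N[0]) = 3
New gcd for candidate v: gcd(3, v). Preserves old gcd iff gcd(3, v) = 3.
  Option A: v=74, gcd(3,74)=1 -> changes
  Option B: v=35, gcd(3,35)=1 -> changes
  Option C: v=64, gcd(3,64)=1 -> changes
  Option D: v=69, gcd(3,69)=3 -> preserves
  Option E: v=65, gcd(3,65)=1 -> changes

Answer: D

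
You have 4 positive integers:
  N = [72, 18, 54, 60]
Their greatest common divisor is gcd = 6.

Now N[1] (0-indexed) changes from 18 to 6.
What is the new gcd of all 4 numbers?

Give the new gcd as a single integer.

Numbers: [72, 18, 54, 60], gcd = 6
Change: index 1, 18 -> 6
gcd of the OTHER numbers (without index 1): gcd([72, 54, 60]) = 6
New gcd = gcd(g_others, new_val) = gcd(6, 6) = 6

Answer: 6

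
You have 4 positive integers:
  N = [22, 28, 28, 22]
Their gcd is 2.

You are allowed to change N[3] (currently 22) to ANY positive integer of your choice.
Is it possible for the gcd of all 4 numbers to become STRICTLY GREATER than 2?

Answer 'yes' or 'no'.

Current gcd = 2
gcd of all OTHER numbers (without N[3]=22): gcd([22, 28, 28]) = 2
The new gcd after any change is gcd(2, new_value).
This can be at most 2.
Since 2 = old gcd 2, the gcd can only stay the same or decrease.

Answer: no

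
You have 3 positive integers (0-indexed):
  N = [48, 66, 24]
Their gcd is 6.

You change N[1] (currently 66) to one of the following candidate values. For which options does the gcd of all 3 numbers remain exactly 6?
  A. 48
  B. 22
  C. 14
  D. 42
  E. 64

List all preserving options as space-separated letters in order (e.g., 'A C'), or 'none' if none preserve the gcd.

Old gcd = 6; gcd of others (without N[1]) = 24
New gcd for candidate v: gcd(24, v). Preserves old gcd iff gcd(24, v) = 6.
  Option A: v=48, gcd(24,48)=24 -> changes
  Option B: v=22, gcd(24,22)=2 -> changes
  Option C: v=14, gcd(24,14)=2 -> changes
  Option D: v=42, gcd(24,42)=6 -> preserves
  Option E: v=64, gcd(24,64)=8 -> changes

Answer: D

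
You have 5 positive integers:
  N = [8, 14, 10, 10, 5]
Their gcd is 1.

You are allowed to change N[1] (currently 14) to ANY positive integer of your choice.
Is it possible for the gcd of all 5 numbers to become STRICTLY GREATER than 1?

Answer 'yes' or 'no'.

Answer: no

Derivation:
Current gcd = 1
gcd of all OTHER numbers (without N[1]=14): gcd([8, 10, 10, 5]) = 1
The new gcd after any change is gcd(1, new_value).
This can be at most 1.
Since 1 = old gcd 1, the gcd can only stay the same or decrease.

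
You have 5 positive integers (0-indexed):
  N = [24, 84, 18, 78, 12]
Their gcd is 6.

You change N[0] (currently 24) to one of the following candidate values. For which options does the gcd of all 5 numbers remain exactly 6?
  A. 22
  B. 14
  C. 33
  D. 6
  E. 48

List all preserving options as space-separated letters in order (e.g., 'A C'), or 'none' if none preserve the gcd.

Answer: D E

Derivation:
Old gcd = 6; gcd of others (without N[0]) = 6
New gcd for candidate v: gcd(6, v). Preserves old gcd iff gcd(6, v) = 6.
  Option A: v=22, gcd(6,22)=2 -> changes
  Option B: v=14, gcd(6,14)=2 -> changes
  Option C: v=33, gcd(6,33)=3 -> changes
  Option D: v=6, gcd(6,6)=6 -> preserves
  Option E: v=48, gcd(6,48)=6 -> preserves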